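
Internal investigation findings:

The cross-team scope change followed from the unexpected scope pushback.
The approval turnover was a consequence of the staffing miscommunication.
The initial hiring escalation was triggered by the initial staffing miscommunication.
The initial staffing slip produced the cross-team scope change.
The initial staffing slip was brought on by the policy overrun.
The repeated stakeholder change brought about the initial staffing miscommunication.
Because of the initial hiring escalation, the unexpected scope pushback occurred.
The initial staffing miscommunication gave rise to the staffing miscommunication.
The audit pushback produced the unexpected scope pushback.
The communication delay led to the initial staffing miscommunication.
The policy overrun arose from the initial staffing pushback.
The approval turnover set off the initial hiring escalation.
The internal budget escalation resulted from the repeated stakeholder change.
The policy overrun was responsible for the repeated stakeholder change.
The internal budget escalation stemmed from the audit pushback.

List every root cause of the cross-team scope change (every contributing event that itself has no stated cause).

the audit pushback, the communication delay, the initial staffing pushback

Tracing upstream from the cross-team scope change: the cross-team scope change ← the initial staffing slip ← the policy overrun ← the initial staffing pushback.
A separate upstream branch: the cross-team scope change ← the unexpected scope pushback ← the audit pushback.
A separate upstream branch: the cross-team scope change ← the unexpected scope pushback ← the initial hiring escalation ← the initial staffing miscommunication ← the communication delay.
Each of those chain origins has no stated cause.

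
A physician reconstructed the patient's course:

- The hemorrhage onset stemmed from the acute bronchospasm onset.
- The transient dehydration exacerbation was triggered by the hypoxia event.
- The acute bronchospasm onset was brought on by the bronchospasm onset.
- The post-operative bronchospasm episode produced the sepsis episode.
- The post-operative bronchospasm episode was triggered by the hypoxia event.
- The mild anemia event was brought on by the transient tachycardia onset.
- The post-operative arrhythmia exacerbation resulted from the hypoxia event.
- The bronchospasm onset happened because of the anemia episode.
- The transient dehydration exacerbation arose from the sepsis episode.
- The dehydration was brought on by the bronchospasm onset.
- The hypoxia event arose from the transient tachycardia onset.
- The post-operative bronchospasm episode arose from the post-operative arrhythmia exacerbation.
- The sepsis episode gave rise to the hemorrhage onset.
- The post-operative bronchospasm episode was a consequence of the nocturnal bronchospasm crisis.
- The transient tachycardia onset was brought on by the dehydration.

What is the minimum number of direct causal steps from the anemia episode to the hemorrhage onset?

Shortest chain: the anemia episode → the bronchospasm onset → the acute bronchospasm onset → the hemorrhage onset.

3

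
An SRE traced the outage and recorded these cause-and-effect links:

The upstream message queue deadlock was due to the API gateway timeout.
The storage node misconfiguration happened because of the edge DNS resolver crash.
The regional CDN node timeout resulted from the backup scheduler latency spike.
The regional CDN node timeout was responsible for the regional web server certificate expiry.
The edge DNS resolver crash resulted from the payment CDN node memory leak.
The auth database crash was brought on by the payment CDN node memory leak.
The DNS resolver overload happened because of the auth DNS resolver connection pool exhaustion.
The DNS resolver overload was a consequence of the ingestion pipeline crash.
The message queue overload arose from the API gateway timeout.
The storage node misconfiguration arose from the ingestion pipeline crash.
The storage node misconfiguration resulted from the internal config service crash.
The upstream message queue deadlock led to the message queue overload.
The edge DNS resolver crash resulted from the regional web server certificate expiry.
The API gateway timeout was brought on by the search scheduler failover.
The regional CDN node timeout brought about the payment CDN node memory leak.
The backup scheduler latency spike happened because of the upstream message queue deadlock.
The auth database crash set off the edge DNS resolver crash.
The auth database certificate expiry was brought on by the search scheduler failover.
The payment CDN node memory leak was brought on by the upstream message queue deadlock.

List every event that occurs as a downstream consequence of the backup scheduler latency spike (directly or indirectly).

Direct effects: the regional CDN node timeout.
2 steps out: the regional web server certificate expiry, the payment CDN node memory leak.
3 steps out: the auth database crash, the edge DNS resolver crash.
4 steps out: the storage node misconfiguration.
Not reachable from it: the search scheduler failover, the auth database certificate expiry, the API gateway timeout, the upstream message queue deadlock, the message queue overload, the auth DNS resolver connection pool exhaustion, the ingestion pipeline crash, the DNS resolver overload, the internal config service crash.

the auth database crash, the edge DNS resolver crash, the payment CDN node memory leak, the regional CDN node timeout, the regional web server certificate expiry, the storage node misconfiguration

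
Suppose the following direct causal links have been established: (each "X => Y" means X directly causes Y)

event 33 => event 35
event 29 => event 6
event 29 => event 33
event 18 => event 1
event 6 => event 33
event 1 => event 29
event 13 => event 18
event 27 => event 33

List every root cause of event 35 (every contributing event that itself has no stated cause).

Tracing upstream from event 35: event 35 ← event 33 ← event 27.
A separate upstream branch: event 35 ← event 33 ← event 29 ← event 1 ← event 18 ← event 13.
Each of those chain origins has no stated cause.

event 13, event 27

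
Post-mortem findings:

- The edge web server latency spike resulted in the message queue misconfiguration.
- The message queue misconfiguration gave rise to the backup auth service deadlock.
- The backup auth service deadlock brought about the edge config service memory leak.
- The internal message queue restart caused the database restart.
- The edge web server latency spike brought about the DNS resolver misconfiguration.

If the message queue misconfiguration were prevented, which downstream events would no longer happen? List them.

Downstream of the message queue misconfiguration: the backup auth service deadlock, the edge config service memory leak.

the backup auth service deadlock, the edge config service memory leak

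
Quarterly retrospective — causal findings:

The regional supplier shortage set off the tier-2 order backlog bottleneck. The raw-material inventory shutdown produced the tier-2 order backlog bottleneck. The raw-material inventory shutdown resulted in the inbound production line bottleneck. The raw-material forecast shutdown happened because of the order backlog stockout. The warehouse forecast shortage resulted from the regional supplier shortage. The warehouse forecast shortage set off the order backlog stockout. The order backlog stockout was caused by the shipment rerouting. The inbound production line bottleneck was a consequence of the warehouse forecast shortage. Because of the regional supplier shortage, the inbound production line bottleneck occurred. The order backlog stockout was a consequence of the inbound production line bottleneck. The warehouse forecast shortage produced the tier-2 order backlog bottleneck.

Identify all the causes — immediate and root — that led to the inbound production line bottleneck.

the raw-material inventory shutdown, the regional supplier shortage, the warehouse forecast shortage

Immediate causes of the inbound production line bottleneck: the regional supplier shortage, the warehouse forecast shortage, the raw-material inventory shutdown.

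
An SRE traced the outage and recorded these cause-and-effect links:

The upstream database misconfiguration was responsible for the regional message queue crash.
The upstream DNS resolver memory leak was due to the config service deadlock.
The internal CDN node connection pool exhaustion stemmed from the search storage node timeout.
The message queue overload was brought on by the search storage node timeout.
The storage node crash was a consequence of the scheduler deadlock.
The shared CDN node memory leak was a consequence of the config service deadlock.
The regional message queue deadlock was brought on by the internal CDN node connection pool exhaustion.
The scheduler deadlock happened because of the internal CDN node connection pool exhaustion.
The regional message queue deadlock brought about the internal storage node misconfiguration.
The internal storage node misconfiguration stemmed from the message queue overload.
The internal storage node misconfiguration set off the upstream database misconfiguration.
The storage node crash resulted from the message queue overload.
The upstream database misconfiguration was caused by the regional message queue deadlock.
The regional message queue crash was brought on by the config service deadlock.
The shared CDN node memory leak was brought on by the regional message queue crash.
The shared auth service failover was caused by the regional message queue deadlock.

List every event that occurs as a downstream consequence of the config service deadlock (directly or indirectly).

the regional message queue crash, the shared CDN node memory leak, the upstream DNS resolver memory leak

Direct effects: the upstream DNS resolver memory leak, the regional message queue crash, the shared CDN node memory leak.
Not reachable from it: the search storage node timeout, the message queue overload, the internal CDN node connection pool exhaustion, the regional message queue deadlock, the scheduler deadlock, the internal storage node misconfiguration, the upstream database misconfiguration, the shared auth service failover, the storage node crash.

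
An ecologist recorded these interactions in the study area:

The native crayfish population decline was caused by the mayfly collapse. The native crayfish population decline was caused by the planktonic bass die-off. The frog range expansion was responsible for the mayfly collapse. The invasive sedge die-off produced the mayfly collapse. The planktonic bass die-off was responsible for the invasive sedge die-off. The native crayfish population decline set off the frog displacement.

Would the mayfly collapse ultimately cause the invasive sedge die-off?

No

The mayfly collapse leads to the native crayfish population decline, the frog displacement; the invasive sedge die-off is not among them.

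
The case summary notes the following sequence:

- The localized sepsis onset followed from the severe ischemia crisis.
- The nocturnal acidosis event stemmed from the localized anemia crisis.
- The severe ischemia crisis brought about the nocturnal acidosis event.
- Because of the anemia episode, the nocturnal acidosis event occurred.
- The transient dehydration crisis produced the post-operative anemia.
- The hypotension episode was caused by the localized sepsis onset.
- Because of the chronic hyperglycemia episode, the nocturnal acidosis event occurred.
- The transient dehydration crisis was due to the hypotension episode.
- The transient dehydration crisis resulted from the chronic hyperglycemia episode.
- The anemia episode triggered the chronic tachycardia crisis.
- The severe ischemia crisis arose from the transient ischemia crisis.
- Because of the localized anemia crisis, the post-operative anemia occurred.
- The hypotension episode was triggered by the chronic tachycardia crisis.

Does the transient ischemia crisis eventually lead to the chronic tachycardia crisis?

No

The transient ischemia crisis leads to the severe ischemia crisis, the localized sepsis onset, the hypotension episode, the transient dehydration crisis, the nocturnal acidosis event, the post-operative anemia; the chronic tachycardia crisis is not among them.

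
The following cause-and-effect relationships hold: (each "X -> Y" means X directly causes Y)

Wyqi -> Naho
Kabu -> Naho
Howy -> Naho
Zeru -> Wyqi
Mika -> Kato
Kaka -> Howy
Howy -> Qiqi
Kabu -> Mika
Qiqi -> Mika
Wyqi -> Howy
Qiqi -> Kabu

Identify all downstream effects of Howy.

Direct effects: Qiqi, Naho.
2 steps out: Kabu, Mika.
3 steps out: Kato.
Not reachable from it: Zeru, Wyqi, Kaka.

Kabu, Kato, Mika, Naho, Qiqi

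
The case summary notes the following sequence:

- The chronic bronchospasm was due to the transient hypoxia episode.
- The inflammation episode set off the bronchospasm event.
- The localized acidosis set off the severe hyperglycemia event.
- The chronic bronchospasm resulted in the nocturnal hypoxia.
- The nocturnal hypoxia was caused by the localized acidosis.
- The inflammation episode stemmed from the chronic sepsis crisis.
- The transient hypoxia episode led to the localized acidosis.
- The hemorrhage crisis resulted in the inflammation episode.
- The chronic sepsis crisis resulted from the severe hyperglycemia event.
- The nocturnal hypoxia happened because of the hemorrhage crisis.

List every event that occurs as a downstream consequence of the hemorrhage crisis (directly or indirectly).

Direct effects: the nocturnal hypoxia, the inflammation episode.
2 steps out: the bronchospasm event.
Not reachable from it: the transient hypoxia episode, the chronic bronchospasm, the localized acidosis, the severe hyperglycemia event, the chronic sepsis crisis.

the bronchospasm event, the inflammation episode, the nocturnal hypoxia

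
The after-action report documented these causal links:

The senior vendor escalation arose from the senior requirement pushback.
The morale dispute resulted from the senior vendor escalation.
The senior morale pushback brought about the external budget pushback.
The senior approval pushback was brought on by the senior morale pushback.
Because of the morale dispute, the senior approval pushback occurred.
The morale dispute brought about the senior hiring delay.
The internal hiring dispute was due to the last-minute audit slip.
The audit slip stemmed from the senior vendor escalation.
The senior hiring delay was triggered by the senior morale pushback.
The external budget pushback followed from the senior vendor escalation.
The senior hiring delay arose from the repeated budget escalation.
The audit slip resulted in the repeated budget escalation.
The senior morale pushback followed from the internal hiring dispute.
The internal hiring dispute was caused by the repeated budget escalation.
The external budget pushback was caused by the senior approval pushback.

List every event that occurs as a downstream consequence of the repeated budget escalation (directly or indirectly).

the external budget pushback, the internal hiring dispute, the senior approval pushback, the senior hiring delay, the senior morale pushback

Direct effects: the internal hiring dispute, the senior hiring delay.
2 steps out: the senior morale pushback.
3 steps out: the senior approval pushback, the external budget pushback.
Not reachable from it: the senior requirement pushback, the senior vendor escalation, the audit slip, the morale dispute, the last-minute audit slip.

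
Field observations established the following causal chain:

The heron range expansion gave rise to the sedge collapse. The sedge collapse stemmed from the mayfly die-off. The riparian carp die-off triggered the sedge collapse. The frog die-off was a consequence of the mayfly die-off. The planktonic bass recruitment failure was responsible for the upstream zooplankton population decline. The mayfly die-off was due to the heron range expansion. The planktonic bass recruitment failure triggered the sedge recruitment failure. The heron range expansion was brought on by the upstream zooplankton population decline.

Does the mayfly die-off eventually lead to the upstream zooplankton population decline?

The mayfly die-off leads to the sedge collapse, the frog die-off; the upstream zooplankton population decline is not among them.

No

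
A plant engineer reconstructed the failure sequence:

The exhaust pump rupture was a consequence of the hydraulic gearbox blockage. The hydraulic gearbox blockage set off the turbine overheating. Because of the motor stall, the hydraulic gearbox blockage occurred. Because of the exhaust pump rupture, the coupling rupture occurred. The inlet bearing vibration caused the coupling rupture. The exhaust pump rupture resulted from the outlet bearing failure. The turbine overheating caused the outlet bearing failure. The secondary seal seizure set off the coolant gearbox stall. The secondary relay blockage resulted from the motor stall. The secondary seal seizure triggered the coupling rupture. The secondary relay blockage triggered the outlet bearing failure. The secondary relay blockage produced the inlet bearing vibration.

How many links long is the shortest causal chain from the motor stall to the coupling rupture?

Shortest chain: the motor stall → the hydraulic gearbox blockage → the exhaust pump rupture → the coupling rupture.

3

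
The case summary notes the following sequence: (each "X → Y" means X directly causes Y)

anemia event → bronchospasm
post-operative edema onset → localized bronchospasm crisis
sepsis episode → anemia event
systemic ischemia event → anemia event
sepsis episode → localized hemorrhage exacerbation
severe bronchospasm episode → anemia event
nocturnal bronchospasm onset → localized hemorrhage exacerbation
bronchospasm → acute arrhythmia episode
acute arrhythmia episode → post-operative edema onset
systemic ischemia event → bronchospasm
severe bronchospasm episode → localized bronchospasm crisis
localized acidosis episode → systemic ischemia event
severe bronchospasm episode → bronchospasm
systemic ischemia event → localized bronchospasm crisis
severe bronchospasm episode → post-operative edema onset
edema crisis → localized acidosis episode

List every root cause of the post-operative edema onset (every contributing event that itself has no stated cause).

the edema crisis, the sepsis episode, the severe bronchospasm episode

Tracing upstream from the post-operative edema onset: the post-operative edema onset ← the acute arrhythmia episode ← the bronchospasm ← the systemic ischemia event ← the localized acidosis episode ← the edema crisis.
A separate upstream branch: the post-operative edema onset ← the acute arrhythmia episode ← the bronchospasm ← the anemia event ← the sepsis episode.
A separate upstream branch: the post-operative edema onset ← the severe bronchospasm episode.
Each of those chain origins has no stated cause.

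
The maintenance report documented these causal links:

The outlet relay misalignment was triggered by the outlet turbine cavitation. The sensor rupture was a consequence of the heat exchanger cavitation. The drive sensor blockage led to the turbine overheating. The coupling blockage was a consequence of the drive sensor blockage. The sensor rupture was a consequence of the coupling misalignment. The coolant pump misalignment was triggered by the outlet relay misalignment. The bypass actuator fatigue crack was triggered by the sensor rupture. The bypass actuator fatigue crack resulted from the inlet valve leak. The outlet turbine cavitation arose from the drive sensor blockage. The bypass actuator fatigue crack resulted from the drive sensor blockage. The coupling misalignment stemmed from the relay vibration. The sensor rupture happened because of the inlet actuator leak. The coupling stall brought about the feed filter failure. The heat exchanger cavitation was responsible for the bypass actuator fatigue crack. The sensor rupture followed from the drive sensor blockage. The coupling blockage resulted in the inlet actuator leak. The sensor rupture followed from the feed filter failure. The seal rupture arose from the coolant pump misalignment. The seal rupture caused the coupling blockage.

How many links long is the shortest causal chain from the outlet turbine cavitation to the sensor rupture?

Shortest chain: the outlet turbine cavitation → the outlet relay misalignment → the coolant pump misalignment → the seal rupture → the coupling blockage → the inlet actuator leak → the sensor rupture.

6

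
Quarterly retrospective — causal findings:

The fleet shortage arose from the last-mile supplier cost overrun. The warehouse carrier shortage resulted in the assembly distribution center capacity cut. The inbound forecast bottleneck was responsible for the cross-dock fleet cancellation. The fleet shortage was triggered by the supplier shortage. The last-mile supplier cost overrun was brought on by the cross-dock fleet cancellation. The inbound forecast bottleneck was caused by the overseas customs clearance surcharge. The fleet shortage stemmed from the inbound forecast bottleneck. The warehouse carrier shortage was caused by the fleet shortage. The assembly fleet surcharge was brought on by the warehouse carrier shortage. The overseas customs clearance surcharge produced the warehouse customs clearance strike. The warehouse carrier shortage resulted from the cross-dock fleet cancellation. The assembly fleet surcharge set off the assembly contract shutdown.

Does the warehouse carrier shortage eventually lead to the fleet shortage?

The warehouse carrier shortage leads to the assembly distribution center capacity cut, the assembly fleet surcharge, the assembly contract shutdown; the fleet shortage is not among them.

No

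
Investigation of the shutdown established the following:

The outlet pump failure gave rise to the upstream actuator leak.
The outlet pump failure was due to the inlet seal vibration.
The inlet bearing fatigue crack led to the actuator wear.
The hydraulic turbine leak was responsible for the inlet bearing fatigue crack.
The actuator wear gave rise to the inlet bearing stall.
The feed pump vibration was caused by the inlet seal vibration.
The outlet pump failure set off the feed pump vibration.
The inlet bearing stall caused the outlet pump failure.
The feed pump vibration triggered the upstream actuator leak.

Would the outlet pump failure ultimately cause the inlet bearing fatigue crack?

No

The outlet pump failure leads to the feed pump vibration, the upstream actuator leak; the inlet bearing fatigue crack is not among them.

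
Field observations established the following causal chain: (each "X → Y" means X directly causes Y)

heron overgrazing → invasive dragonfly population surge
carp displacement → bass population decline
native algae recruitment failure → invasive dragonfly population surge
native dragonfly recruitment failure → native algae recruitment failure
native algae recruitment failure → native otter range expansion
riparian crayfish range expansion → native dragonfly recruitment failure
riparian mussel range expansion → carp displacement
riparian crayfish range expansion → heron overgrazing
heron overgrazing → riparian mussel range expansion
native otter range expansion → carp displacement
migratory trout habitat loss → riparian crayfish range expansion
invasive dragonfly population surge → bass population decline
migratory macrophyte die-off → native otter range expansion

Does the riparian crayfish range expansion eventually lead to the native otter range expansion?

There is a causal chain: the riparian crayfish range expansion → the native dragonfly recruitment failure → the native algae recruitment failure → the native otter range expansion.

Yes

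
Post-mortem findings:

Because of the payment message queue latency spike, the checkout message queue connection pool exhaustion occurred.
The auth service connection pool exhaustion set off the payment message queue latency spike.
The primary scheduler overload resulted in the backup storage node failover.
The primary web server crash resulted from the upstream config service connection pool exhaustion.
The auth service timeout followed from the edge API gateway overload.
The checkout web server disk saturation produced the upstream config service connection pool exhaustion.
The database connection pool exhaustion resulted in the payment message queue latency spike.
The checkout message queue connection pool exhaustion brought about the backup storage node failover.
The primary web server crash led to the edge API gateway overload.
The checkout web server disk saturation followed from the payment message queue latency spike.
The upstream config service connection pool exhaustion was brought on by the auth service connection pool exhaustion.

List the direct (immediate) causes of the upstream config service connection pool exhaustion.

Upstream contributors include the database connection pool exhaustion, the payment message queue latency spike, but only the auth service connection pool exhaustion, the checkout web server disk saturation feed directly into the upstream config service connection pool exhaustion.

the auth service connection pool exhaustion, the checkout web server disk saturation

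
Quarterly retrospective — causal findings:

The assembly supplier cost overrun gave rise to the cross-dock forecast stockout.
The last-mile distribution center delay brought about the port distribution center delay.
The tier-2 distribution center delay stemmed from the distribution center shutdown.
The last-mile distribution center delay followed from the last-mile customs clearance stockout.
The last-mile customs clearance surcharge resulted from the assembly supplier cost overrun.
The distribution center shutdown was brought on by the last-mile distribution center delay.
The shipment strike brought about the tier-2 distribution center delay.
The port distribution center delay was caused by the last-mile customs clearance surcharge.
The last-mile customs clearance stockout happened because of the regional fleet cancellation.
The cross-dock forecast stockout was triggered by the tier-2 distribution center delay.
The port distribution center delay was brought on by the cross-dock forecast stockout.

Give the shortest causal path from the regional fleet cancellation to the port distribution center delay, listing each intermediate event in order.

the regional fleet cancellation → the last-mile customs clearance stockout → the last-mile distribution center delay → the port distribution center delay

the regional fleet cancellation → the last-mile customs clearance stockout
the last-mile customs clearance stockout → the last-mile distribution center delay
the last-mile distribution center delay → the port distribution center delay
Length: 3 steps.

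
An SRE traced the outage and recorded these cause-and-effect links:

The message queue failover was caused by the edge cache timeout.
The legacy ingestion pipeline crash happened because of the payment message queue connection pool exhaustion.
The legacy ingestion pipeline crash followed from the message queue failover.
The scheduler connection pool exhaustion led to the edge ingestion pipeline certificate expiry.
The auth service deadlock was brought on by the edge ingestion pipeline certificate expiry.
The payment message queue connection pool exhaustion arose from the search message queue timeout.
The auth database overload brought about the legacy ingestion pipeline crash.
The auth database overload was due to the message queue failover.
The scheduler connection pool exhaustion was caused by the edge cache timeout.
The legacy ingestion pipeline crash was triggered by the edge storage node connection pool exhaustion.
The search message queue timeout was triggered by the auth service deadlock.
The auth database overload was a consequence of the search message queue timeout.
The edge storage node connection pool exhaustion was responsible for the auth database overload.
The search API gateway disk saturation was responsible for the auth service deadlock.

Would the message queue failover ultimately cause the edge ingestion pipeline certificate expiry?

The message queue failover leads to the auth database overload, the legacy ingestion pipeline crash; the edge ingestion pipeline certificate expiry is not among them.

No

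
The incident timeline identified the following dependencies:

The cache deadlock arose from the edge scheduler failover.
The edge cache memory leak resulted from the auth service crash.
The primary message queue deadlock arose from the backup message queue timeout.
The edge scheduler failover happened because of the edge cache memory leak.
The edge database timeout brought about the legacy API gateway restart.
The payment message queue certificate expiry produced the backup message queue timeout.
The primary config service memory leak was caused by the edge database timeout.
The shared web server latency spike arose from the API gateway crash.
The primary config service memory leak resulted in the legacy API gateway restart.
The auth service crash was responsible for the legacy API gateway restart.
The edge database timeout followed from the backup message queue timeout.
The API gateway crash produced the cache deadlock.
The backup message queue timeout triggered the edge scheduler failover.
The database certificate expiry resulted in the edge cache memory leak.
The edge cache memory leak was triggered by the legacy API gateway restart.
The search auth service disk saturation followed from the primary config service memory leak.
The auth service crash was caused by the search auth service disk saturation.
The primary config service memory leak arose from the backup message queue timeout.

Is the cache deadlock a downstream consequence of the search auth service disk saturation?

There is a causal chain: the search auth service disk saturation → the auth service crash → the edge cache memory leak → the edge scheduler failover → the cache deadlock.

Yes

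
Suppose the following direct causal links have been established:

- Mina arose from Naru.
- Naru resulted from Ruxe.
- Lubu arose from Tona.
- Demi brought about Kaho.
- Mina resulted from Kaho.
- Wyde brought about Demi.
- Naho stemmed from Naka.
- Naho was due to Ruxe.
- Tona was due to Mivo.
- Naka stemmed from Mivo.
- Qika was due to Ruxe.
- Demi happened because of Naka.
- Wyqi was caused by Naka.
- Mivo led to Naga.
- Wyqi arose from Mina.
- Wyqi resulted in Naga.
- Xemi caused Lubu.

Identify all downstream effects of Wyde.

Demi, Kaho, Mina, Naga, Wyqi

Direct effects: Demi.
2 steps out: Kaho.
3 steps out: Mina.
4 steps out: Wyqi.
5 steps out: Naga.
Not reachable from it: Ruxe, Mivo, Qika, Naka, Tona, Naho, Xemi, Naru, Lubu.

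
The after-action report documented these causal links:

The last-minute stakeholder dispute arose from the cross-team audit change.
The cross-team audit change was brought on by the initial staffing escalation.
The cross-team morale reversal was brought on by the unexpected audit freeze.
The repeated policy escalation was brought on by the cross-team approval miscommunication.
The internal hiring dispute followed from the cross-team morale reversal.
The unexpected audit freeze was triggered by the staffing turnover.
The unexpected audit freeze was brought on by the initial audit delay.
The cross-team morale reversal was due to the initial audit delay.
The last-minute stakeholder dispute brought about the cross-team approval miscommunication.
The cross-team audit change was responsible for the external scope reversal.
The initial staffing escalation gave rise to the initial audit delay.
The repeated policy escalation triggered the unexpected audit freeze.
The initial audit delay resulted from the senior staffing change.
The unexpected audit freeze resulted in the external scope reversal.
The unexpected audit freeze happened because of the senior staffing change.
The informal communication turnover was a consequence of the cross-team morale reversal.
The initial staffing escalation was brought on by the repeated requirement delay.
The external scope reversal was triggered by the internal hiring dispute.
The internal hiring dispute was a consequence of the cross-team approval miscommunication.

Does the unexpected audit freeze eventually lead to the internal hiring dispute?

Yes

There is a causal chain: the unexpected audit freeze → the cross-team morale reversal → the internal hiring dispute.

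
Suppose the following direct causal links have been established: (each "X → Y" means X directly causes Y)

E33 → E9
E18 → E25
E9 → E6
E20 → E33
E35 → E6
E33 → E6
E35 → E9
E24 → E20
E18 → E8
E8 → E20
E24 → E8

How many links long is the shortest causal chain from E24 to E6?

Shortest chain: E24 → E20 → E33 → E6.

3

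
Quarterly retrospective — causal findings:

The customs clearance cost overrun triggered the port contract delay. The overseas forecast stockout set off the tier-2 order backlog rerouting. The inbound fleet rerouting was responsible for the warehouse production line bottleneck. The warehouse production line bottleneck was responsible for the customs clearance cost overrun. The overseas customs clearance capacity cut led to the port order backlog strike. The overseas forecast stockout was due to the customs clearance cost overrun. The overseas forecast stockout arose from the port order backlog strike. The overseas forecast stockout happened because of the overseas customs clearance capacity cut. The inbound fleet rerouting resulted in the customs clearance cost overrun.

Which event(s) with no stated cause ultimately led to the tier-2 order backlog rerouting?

the inbound fleet rerouting, the overseas customs clearance capacity cut

Tracing upstream from the tier-2 order backlog rerouting: the tier-2 order backlog rerouting ← the overseas forecast stockout ← the overseas customs clearance capacity cut.
A separate upstream branch: the tier-2 order backlog rerouting ← the overseas forecast stockout ← the customs clearance cost overrun ← the inbound fleet rerouting.
Each of those chain origins has no stated cause.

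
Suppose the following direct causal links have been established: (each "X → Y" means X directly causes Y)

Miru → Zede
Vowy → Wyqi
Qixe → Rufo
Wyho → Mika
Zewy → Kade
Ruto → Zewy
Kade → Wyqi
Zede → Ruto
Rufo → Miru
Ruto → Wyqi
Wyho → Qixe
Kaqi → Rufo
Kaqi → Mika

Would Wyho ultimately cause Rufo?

There is a causal chain: Wyho → Qixe → Rufo.

Yes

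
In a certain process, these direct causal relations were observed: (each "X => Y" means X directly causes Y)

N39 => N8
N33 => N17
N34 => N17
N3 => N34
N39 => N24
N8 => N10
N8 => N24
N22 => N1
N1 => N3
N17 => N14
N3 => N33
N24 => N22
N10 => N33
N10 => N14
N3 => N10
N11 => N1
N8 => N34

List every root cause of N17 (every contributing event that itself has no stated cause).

Tracing upstream from N17: N17 ← N34 ← N8 ← N39.
A separate upstream branch: N17 ← N33 ← N3 ← N1 ← N11.
Each of those chain origins has no stated cause.

N11, N39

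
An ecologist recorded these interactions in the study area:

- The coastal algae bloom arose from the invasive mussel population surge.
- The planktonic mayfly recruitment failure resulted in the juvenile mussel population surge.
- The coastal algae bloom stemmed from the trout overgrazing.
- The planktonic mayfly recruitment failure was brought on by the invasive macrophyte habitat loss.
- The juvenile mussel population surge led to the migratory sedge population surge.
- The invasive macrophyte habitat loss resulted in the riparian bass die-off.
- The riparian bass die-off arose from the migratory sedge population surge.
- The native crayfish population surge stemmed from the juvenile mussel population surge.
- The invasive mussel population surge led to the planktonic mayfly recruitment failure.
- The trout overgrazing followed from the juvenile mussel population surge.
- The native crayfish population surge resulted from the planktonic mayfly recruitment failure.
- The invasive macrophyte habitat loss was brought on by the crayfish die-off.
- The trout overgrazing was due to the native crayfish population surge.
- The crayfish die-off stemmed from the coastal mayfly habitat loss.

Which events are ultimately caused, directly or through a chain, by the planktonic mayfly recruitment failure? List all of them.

Direct effects: the juvenile mussel population surge, the native crayfish population surge.
2 steps out: the migratory sedge population surge, the trout overgrazing.
3 steps out: the riparian bass die-off, the coastal algae bloom.
Not reachable from it: the coastal mayfly habitat loss, the crayfish die-off, the invasive mussel population surge, the invasive macrophyte habitat loss.

the coastal algae bloom, the juvenile mussel population surge, the migratory sedge population surge, the native crayfish population surge, the riparian bass die-off, the trout overgrazing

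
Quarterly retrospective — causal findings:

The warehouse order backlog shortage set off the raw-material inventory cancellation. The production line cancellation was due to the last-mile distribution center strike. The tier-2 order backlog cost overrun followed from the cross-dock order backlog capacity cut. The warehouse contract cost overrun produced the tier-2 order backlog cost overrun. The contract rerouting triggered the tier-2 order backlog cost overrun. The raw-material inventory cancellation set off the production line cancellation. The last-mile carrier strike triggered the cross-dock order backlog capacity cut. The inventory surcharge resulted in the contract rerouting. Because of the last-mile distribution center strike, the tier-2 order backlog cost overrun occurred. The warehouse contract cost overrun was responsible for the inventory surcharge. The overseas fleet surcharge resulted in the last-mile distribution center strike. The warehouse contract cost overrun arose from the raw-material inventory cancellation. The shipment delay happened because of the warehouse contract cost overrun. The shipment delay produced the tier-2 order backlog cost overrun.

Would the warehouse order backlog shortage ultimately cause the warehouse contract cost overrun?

There is a causal chain: the warehouse order backlog shortage → the raw-material inventory cancellation → the warehouse contract cost overrun.

Yes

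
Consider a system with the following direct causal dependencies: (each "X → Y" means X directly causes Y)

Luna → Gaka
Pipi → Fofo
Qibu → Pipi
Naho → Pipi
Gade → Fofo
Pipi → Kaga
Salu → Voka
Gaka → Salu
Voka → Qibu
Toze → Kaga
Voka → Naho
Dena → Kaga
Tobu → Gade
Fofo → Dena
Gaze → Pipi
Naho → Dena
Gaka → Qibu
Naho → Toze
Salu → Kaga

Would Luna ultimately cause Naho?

There is a causal chain: Luna → Gaka → Salu → Voka → Naho.

Yes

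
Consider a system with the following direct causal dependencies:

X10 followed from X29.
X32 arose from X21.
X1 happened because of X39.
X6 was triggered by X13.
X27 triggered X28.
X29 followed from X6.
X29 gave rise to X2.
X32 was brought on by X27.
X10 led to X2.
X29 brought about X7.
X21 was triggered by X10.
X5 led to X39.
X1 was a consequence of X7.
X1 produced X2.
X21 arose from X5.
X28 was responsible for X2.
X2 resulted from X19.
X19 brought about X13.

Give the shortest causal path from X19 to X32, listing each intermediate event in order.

X19 → X13
X13 → X6
X6 → X29
X29 → X10
X10 → X21
X21 → X32
Length: 6 steps.

X19 → X13 → X6 → X29 → X10 → X21 → X32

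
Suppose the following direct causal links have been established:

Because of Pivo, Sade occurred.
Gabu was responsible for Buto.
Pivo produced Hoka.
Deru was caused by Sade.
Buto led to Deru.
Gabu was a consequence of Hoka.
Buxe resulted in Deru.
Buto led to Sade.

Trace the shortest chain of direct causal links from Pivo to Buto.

Pivo → Hoka
Hoka → Gabu
Gabu → Buto
Length: 3 steps.

Pivo → Hoka → Gabu → Buto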